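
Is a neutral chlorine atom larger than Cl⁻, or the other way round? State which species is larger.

Cl⁻

Forming Cl⁻ adds 1 electron to Cl. More electron–electron repulsion in the same shell, with unchanged nuclear charge, lets the cloud expand.
An anion is larger than its parent atom: Cl⁻ > Cl.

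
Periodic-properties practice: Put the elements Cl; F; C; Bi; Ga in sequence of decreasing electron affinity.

Cl, F, C, Bi, Ga

C is in period 2, group 14; F is in period 2, group 17; Cl is in period 3, group 17; Ga is in period 4, group 13; Bi is in period 6, group 15.
Electron affinity generally becomes more exothermic across a period toward the halogens and less exothermic down a group.
These span different periods and groups, so the two trends combine.
Bi > Ga: period and group pull opposite ways; the across-period shift dominates (91 vs 29 kJ/mol).
C > Bi: period and group pull opposite ways; the down-group shift dominates (122 vs 91 kJ/mol).
F > C: both are in period 2; the period trend gives F the larger value.
Cl > F: this pair runs against the simple trend — see the exception note.
Note the exception: Cl has a higher electron affinity than F, contrary to the simple trend — F's small 2p subshell makes the incoming electron feel strong e⁻–e⁻ repulsion, so Cl actually releases more energy on gaining an electron.
For reference (kJ/mol): C 122, F 328, Cl 349, Ga 29, Bi 91.
So from highest to lowest: Cl > F > C > Bi > Ga.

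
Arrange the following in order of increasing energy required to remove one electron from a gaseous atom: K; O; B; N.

B is in period 2, group 13; N is in period 2, group 15; O is in period 2, group 16; K is in period 4, group 1.
First ionization energy rises across a period (greater Z_eff holds electrons more tightly) and falls down a group (valence electrons are farther from the nucleus).
Neither a single period nor a single group — weigh both effects.
B > K: relative to K, both the across-period and down-group shifts push B's first ionization energy up.
O > B: both are in period 2; the period trend gives O the larger value.
N > O: this pair runs against the simple trend — see the exception note.
Note the exception: N has a higher first ionization energy than O, contrary to the simple trend — pairing an electron in O's 2p⁴ costs repulsion energy, so O ionizes more easily than half-filled N (2p³).
Tabulated first ionization energy (kJ/mol): B 801, N 1402, O 1314, K 419.
So from lowest to highest: K < B < O < N.

K < B < O < N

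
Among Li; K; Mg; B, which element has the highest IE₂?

After 1 electron has been removed, what remains? Li⁺ is the bare [He] core; K⁺ is the bare [Ar] core; Mg⁺ still has 1 valence electron; B⁺ still has 2 valence electrons.
Breaking into a closed-shell core is much more expensive than removing a leftover valence electron — K and Li have the largest IE_2 here.
Valence configurations: Mg⁺ [Ne]3s¹, B⁺ [He]2s².
The numbers (kJ/mol): Li 7298, K 3052, Mg 1451, B 2427.
Hence IE_2: Mg < B < K < Li.

Li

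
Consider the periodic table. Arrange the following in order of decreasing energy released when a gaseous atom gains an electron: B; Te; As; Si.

B is in period 2, group 13; Si is in period 3, group 14; As is in period 4, group 15; Te is in period 5, group 16.
EA tends to increase across a period and decrease down a group, though the pattern is less regular than for IE or radius.
A diagonal step moves right (one effect) and down (the opposite effect) at once.
As > B: period and group pull opposite ways; the across-period shift dominates (78 vs 27 kJ/mol).
Si > As: period and group pull opposite ways; the down-group shift dominates (134 vs 78 kJ/mol).
Te > Si: the two effects oppose for this pair; the across-period effect wins (190 vs 134 kJ/mol).
Approximate values (kJ/mol): B 27, Si 134, As 78, Te 190.
So from highest to lowest: Te > Si > As > B.

Te, Si, As, B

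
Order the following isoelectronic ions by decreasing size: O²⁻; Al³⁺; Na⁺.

O²⁻ > Na⁺ > Al³⁺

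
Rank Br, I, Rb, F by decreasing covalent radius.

Rb > I > Br > F

F is in period 2, group 17; Br is in period 4, group 17; Rb is in period 5, group 1; I is in period 5, group 17.
Atomic radius shrinks across a period as nuclear charge pulls the same shell inward, and grows down a group as new shells are added.
These span different periods and groups, so the two trends combine.
Br > F: they share group 17; the group trend gives Br the larger value.
I > Br: I sits below Br in group 17, so the down-group effect alone puts I larger.
Rb > I: both are in period 5; the period trend gives Rb the larger value.
For reference (pm): F 64, Br 114, Rb 210, I 133.
So from largest to smallest: Rb > I > Br > F.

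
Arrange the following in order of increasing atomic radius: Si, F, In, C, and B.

Radius decreases left→right (rising Z_eff, same n) and increases top→bottom (higher n).
These span different periods and groups, so the two trends combine.
C > F: both are in period 2; the period trend gives C the larger value.
B > C: both are in period 2; the period trend gives B the larger value.
Si > B: period and group pull opposite ways; the down-group shift dominates (116 vs 85 pm).
In > Si: both effects reinforce here, so In is clearly the larger of the two.
For reference (pm): B 85, C 75, F 64, Si 116, In 142.
So from smallest to largest: F < C < B < Si < In.

F, C, B, Si, In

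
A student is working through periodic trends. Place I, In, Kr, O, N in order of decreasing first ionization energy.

N > Kr > O > I > In

N is in period 2, group 15; O is in period 2, group 16; Kr is in period 4, group 18; In is in period 5, group 13; I is in period 5, group 17.
Removing the outermost electron gets harder across a period and easier down a group.
Here both period and group differ, so the two effects have to be weighed against each other.
I > In: both are in period 5; the period trend gives I the larger value.
O > I: the two effects oppose for this pair; the down-group effect wins (1314 vs 1008 kJ/mol).
Kr > O: the two effects oppose for this pair; the across-period effect wins (1351 vs 1314 kJ/mol).
N > Kr: the two effects oppose for this pair; the down-group effect wins (1402 vs 1351 kJ/mol).
Note the exception: N has a higher first ionization energy than O, contrary to the simple trend — pairing an electron in O's 2p⁴ costs repulsion energy, so O ionizes more easily than half-filled N (2p³).
For reference (kJ/mol): N 1402, O 1314, Kr 1351, In 558, I 1008.
So from highest to lowest: N > Kr > O > I > In.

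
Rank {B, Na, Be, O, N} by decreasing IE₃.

Be, Na, O, N, B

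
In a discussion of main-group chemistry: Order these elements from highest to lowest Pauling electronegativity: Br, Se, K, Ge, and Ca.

Smaller atoms with higher effective nuclear charge are more electronegative.
All lie in period 4, so electronegativity increases left to right.
So from highest to lowest: Br > Se > Ge > Ca > K.

Br, Se, Ge, Ca, K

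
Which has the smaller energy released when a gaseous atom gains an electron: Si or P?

Adding an electron releases more energy for atoms nearer the top right (short of the noble gases).
All lie in period 3; the across-period trend (electron affinity increases left to right) applies, with the exception below.
Note the exception: Si has a higher electron affinity than P, contrary to the simple trend — adding an electron to P's half-filled 3p³ is unfavourable, so Si (3p²) has the more exothermic EA.
For reference (kJ/mol): Si 134, P 72.
So P has the smaller energy released when a gaseous atom gains an electron (P < Si).

P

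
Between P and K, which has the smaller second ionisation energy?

Consider each +1 ion: P⁺ still has 4 valence electrons; K⁺ is the bare [Ar] core.
Core electrons are held far more tightly than valence electrons, so K tops the IE_2 order.
The numbers (kJ/mol): P 1907, K 3052.
Putting it together, IE_2: P < K.

P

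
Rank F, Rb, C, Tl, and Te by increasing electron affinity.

Tl, Rb, C, Te, F

C is in period 2, group 14; F is in period 2, group 17; Rb is in period 5, group 1; Te is in period 5, group 16; Tl is in period 6, group 13.
Atoms with high Z_eff and room in the valence shell (especially the halogens) have the most exothermic electron affinities.
These span different periods and groups, so the two trends combine.
Rb > Tl: period and group pull opposite ways; the down-group shift dominates (47 vs 19 kJ/mol).
C > Rb: relative to Rb, both the across-period and down-group shifts push C's electron affinity up.
Te > C: the two effects oppose for this pair; the across-period effect wins (190 vs 122 kJ/mol).
F > Te: relative to Te, both the across-period and down-group shifts push F's electron affinity up.
Tabulated electron affinity (kJ/mol): C 122, F 328, Rb 47, Te 190, Tl 19.
So from lowest to highest: Tl < Rb < C < Te < F.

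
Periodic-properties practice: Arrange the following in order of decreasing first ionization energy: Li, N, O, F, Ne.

Ne > F > N > O > Li

Li is in period 2, group 1; N is in period 2, group 15; O is in period 2, group 16; F is in period 2, group 17; Ne is in period 2, group 18.
Across a period the outer electron is held more tightly (higher IE₁); down a group it sits in a higher shell, more shielded, and comes off more easily.
All lie in period 2; the across-period trend (first ionization energy increases left to right) applies, with the exception below.
Note the exception: N has a higher first ionization energy than O, contrary to the simple trend — pairing an electron in O's 2p⁴ costs repulsion energy, so O ionizes more easily than half-filled N (2p³).
Tabulated first ionization energy (kJ/mol): Li 520, N 1402, O 1314, F 1681, Ne 2081.
So from highest to lowest: Ne > F > N > O > Li.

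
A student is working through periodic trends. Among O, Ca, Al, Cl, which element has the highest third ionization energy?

The third ionization energy removes an electron from the +2 ion. For each element: O²⁺ still has 4 valence electrons; Ca²⁺ is the bare [Ar] core; Al²⁺ still has 1 valence electron; Cl²⁺ still has 5 valence electrons.
Usually core removal costs more than valence removal, but here the competition is close: a tightly held n=2 valence electron can cost more to remove than an n=3 core electron, so the actual values have to decide it.
Valence configurations: O²⁺ [He]2s²2p², Al²⁺ [Ne]3s¹, Cl²⁺ [Ne]3s²3p³.
Tabulated IE_3 (kJ/mol): O 5300, Ca 4912, Al 2745, Cl 3822.
Hence IE_3: Al < Cl < Ca < O.

O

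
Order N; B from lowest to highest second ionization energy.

B < N

The second ionization energy removes an electron from the +1 ion. For each element: N⁺ still has 4 valence electrons; B⁺ still has 2 valence electrons.
All are still removing valence electrons, so compare the +1 ions as you would atoms: IE_2 generally rises across a period (higher Z_eff) and falls down a group (larger shell), subject to the usual subshell exceptions.
Valence configurations: N⁺ [He]2s²2p², B⁺ [He]2s².
The numbers (kJ/mol): N 2856, B 2427.
Putting it together, IE_2: B < N.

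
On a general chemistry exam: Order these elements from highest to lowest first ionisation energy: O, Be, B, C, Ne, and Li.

Ne, O, C, Be, B, Li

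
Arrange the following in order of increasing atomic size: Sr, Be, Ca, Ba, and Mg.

Be is in period 2, group 2; Mg is in period 3, group 2; Ca is in period 4, group 2; Sr is in period 5, group 2; Ba is in period 6, group 2.
Radius decreases left→right (rising Z_eff, same n) and increases top→bottom (higher n).
All are in group 2, so atomic radius increases down the group.
So from smallest to largest: Be < Mg < Ca < Sr < Ba.

Be < Mg < Ca < Sr < Ba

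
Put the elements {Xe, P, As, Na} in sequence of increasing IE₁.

Across a period the outer electron is held more tightly (higher IE₁); down a group it sits in a higher shell, more shielded, and comes off more easily.
Neither a single period nor a single group — weigh both effects.
As > Na: period and group pull opposite ways; the across-period shift dominates (947 vs 496 kJ/mol).
P > As: they share group 15; the group trend gives P the larger value.
Xe > P: period and group pull opposite ways; the across-period shift dominates (1170 vs 1012 kJ/mol).
Approximate values (kJ/mol): Na 496, P 1012, As 947, Xe 1170.
So from lowest to highest: Na < As < P < Xe.

Na, As, P, Xe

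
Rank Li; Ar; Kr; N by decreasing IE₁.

Li is in period 2, group 1; N is in period 2, group 15; Ar is in period 3, group 18; Kr is in period 4, group 18.
First ionization energy rises across a period (greater Z_eff holds electrons more tightly) and falls down a group (valence electrons are farther from the nucleus).
Neither a single period nor a single group — weigh both effects.
Kr > Li: the two effects oppose for this pair; the across-period effect wins (1351 vs 520 kJ/mol).
N > Kr: the two effects oppose for this pair; the down-group effect wins (1402 vs 1351 kJ/mol).
Ar > N: the two effects oppose for this pair; the across-period effect wins (1521 vs 1402 kJ/mol).
Tabulated first ionization energy (kJ/mol): Li 520, N 1402, Ar 1521, Kr 1351.
So from highest to lowest: Ar > N > Kr > Li.

Ar > N > Kr > Li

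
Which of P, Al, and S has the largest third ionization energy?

After 2 electrons have been removed, what remains? P²⁺ still has 3 valence electrons; Al²⁺ still has 1 valence electron; S²⁺ still has 4 valence electrons.
All are still removing valence electrons, so compare the +2 ions as you would atoms: IE_3 generally rises across a period (higher Z_eff) and falls down a group (larger shell), subject to the usual subshell exceptions.
Valence configurations: P²⁺ [Ne]3s²3p¹, Al²⁺ [Ne]3s¹, S²⁺ [Ne]3s²3p².
Approximate IE_3 values (kJ/mol): P 2914, Al 2745, S 3357.
So the third ionization energies run Al < P < S.

S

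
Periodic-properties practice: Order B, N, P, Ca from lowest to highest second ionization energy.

Ca, P, B, N

Consider each +1 ion: B⁺ still has 2 valence electrons; N⁺ still has 4 valence electrons; P⁺ still has 4 valence electrons; Ca⁺ still has 1 valence electron.
All are still removing valence electrons, so compare the +1 ions as you would atoms: IE_2 generally rises across a period (higher Z_eff) and falls down a group (larger shell), subject to the usual subshell exceptions.
Valence configurations: B⁺ [He]2s², N⁺ [He]2s²2p², P⁺ [Ne]3s²3p², Ca⁺ [Ar]4s¹.
The numbers (kJ/mol): B 2427, N 2856, P 1907, Ca 1145.
Putting it together, IE_2: Ca < P < B < N.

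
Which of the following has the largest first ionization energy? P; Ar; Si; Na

Ar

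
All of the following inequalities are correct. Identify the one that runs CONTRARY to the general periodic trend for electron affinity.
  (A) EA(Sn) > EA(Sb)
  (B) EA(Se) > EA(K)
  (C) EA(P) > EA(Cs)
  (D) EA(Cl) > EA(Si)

(A)

The general trend: electron affinity increases across a period and decreases down a group.
(A) Sn (period 5, group 14) vs Sb (period 5, group 15): the stated order contradicts the simple trend.
(B) Se (period 4, group 16) vs K (period 4, group 1): the stated order agrees with the simple trend.
(C) P (period 3, group 15) vs Cs (period 6, group 1): the stated order agrees with the simple trend.
(D) Cl (period 3, group 17) vs Si (period 3, group 14): the stated order agrees with the simple trend.
The exception is (A): adding an electron to Sb's half-filled 5p³ is unfavourable, so Sn has the more exothermic EA.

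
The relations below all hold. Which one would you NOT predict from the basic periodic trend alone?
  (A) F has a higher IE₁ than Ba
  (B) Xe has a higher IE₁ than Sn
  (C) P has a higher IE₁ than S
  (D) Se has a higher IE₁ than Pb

The general trend: IE₁ increases across a period and decreases down a group.
(A) F (period 2, group 17) vs Ba (period 6, group 2): the stated order agrees with the simple trend.
(B) Xe (period 5, group 18) vs Sn (period 5, group 14): the stated order agrees with the simple trend.
(C) P (period 3, group 15) vs S (period 3, group 16): the stated order contradicts the simple trend.
(D) Se (period 4, group 16) vs Pb (period 6, group 14): the stated order agrees with the simple trend.
The exception is (C): S (3p⁴) ionizes more easily than half-filled P (3p³) because the paired 3p electron in S is pushed out by e⁻–e⁻ repulsion.

(C)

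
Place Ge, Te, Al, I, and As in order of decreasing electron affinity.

I > Te > Ge > As > Al

Al is in period 3, group 13; Ge is in period 4, group 14; As is in period 4, group 15; Te is in period 5, group 16; I is in period 5, group 17.
Electron affinity generally becomes more exothermic across a period toward the halogens and less exothermic down a group.
Here both period and group differ, so the two effects have to be weighed against each other.
As > Al: the two effects oppose for this pair; the across-period effect wins (78 vs 42 kJ/mol).
Ge > As: this pair runs against the simple trend — see the exception note.
Te > Ge: period and group pull opposite ways; the across-period shift dominates (190 vs 119 kJ/mol).
I > Te: both are in period 5; the period trend gives I the larger value.
Note the exception: Ge has a higher electron affinity than As, contrary to the simple trend — adding an electron to As's half-filled 4p³ is unfavourable, so Ge (4p²) has the more exothermic EA.
For reference (kJ/mol): Al 42, Ge 119, As 78, Te 190, I 295.
So from highest to lowest: I > Te > Ge > As > Al.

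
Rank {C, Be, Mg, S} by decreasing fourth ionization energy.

Be > Mg > C > S

After 3 electrons have been removed, what remains? C³⁺ still has 1 valence electron; Be³⁺ is already 1 electron into the core; Mg³⁺ is already 1 electron into the core; S³⁺ still has 3 valence electrons.
Pulling an electron out of a noble-gas core costs far more than removing a remaining valence electron, so Mg and Be sit at the high end of IE_4.
Valence configurations: C³⁺ [He]2s¹, S³⁺ [Ne]3s²3p¹.
Tabulated IE_4 (kJ/mol): C 6223, Be 21007, Mg 10543, S 4556.
Putting it together, IE_4: S < C < Mg < Be.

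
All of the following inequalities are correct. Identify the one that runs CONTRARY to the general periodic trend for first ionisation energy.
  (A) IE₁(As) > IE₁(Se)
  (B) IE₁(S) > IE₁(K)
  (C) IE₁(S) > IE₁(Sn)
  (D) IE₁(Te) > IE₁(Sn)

The general trend: first ionisation energy increases across a period and decreases down a group.
(A) As (period 4, group 15) vs Se (period 4, group 16): the stated order contradicts the simple trend.
(B) S (period 3, group 16) vs K (period 4, group 1): the stated order agrees with the simple trend.
(C) S (period 3, group 16) vs Sn (period 5, group 14): the stated order agrees with the simple trend.
(D) Te (period 5, group 16) vs Sn (period 5, group 14): the stated order agrees with the simple trend.
The exception is (A): Se (4p⁴) ionizes more easily than half-filled As (4p³).

(A)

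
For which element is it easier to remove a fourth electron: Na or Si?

The fourth ionization energy removes an electron from the +3 ion. For each element: Na³⁺ is already 2 electrons into the core; Si³⁺ still has 1 valence electron.
Breaking into a closed-shell core is much more expensive than removing a leftover valence electron — Na has the largest IE_4 here.
The numbers (kJ/mol): Na 9543, Si 4356.
Hence IE_4: Si < Na.

Si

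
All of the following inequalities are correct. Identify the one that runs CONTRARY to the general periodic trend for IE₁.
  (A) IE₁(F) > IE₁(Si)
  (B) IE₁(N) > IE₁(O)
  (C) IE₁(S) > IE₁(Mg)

(B)

The general trend: IE₁ increases across a period and decreases down a group.
(A) F (period 2, group 17) vs Si (period 3, group 14): the stated order agrees with the simple trend.
(B) N (period 2, group 15) vs O (period 2, group 16): the stated order contradicts the simple trend.
(C) S (period 3, group 16) vs Mg (period 3, group 2): the stated order agrees with the simple trend.
The exception is (B): pairing an electron in O's 2p⁴ costs repulsion energy, so O ionizes more easily than half-filled N (2p³).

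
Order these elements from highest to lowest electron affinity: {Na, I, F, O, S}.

O is in period 2, group 16; F is in period 2, group 17; Na is in period 3, group 1; S is in period 3, group 16; I is in period 5, group 17.
EA tends to increase across a period and decrease down a group, though the pattern is less regular than for IE or radius.
Neither a single period nor a single group — weigh both effects.
O > Na: relative to Na, both the across-period and down-group shifts push O's electron affinity up.
S > O: this pair runs against the simple trend — see the exception note.
I > S: the two effects oppose for this pair; the across-period effect wins (295 vs 200 kJ/mol).
F > I: they share group 17; the group trend gives F the larger value.
Note the exception: S has a higher electron affinity than O, contrary to the simple trend — the compact 2p subshell of O repels the added electron more than S's larger 3p does.
Tabulated electron affinity (kJ/mol): O 141, F 328, Na 53, S 200, I 295.
So from highest to lowest: F > I > S > O > Na.

F > I > S > O > Na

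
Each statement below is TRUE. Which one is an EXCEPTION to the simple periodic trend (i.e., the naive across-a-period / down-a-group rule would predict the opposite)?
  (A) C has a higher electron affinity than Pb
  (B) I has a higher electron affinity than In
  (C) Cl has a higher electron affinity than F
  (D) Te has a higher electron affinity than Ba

(C)

The general trend: electron affinity increases across a period and decreases down a group.
(A) C (period 2, group 14) vs Pb (period 6, group 14): the stated order agrees with the simple trend.
(B) I (period 5, group 17) vs In (period 5, group 13): the stated order agrees with the simple trend.
(C) Cl (period 3, group 17) vs F (period 2, group 17): the stated order contradicts the simple trend.
(D) Te (period 5, group 16) vs Ba (period 6, group 2): the stated order agrees with the simple trend.
The exception is (C): F's small 2p subshell makes the incoming electron feel strong e⁻–e⁻ repulsion, so Cl actually releases more energy on gaining an electron.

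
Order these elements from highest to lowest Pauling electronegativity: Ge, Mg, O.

O, Ge, Mg

EN rises left→right (higher Z_eff, smaller atoms) and falls top→bottom (larger, more shielded atoms).
Neither a single period nor a single group — weigh both effects.
Ge > Mg: the two effects oppose for this pair; the across-period effect wins (2.01 vs 1.31).
O > Ge: both effects reinforce here, so O is clearly the higher of the two.
Tabulated electronegativity (Pauling): O 3.44, Mg 1.31, Ge 2.01.
So from highest to lowest: O > Ge > Mg.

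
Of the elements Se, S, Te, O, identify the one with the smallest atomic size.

O is in period 2, group 16; S is in period 3, group 16; Se is in period 4, group 16; Te is in period 5, group 16.
Moving right in a period, electrons are added to the same shell under a stronger nuclear pull, so atoms get smaller; moving down, a new shell is opened and atoms get larger.
All are in group 16, so atomic radius increases down the group.
The smallest atomic size among these belongs to O.

O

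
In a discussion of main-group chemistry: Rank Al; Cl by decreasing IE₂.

Cl > Al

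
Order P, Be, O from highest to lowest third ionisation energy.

After 2 electrons have been removed, what remains? P²⁺ still has 3 valence electrons; Be²⁺ is the bare [He] core; O²⁺ still has 4 valence electrons.
Breaking into a closed-shell core is much more expensive than removing a leftover valence electron — Be has the largest IE_3 here.
Valence configurations: P²⁺ [Ne]3s²3p¹, O²⁺ [He]2s²2p².
Approximate IE_3 values (kJ/mol): P 2914, Be 14849, O 5300.
So the third ionization energies run P < O < Be.

Be, O, P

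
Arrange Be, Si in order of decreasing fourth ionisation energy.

After 3 electrons have been removed, what remains? Be³⁺ is already 1 electron into the core; Si³⁺ still has 1 valence electron.
Core electrons are held far more tightly than valence electrons, so Be tops the IE_4 order.
Tabulated IE_4 (kJ/mol): Be 21007, Si 4356.
So the fourth ionization energies run Si < Be.

Be, Si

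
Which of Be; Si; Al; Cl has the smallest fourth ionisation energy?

Si

The fourth ionization energy removes an electron from the +3 ion. For each element: Be³⁺ is already 1 electron into the core; Si³⁺ still has 1 valence electron; Al³⁺ is the bare [Ne] core; Cl³⁺ still has 4 valence electrons.
Core electrons are held far more tightly than valence electrons, so Al and Be top the IE_4 order.
Valence configurations: Si³⁺ [Ne]3s¹, Cl³⁺ [Ne]3s²3p².
Tabulated IE_4 (kJ/mol): Be 21007, Si 4356, Al 11577, Cl 5159.
Putting it together, IE_4: Si < Cl < Al < Be.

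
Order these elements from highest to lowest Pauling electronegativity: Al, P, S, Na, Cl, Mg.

Cl > S > P > Al > Mg > Na

Na is in period 3, group 1; Mg is in period 3, group 2; Al is in period 3, group 13; P is in period 3, group 15; S is in period 3, group 16; Cl is in period 3, group 17.
Electronegativity increases across a period and decreases down a group, tracking effective nuclear charge and atomic size.
All lie in period 3, so electronegativity increases left to right.
So from highest to lowest: Cl > S > P > Al > Mg > Na.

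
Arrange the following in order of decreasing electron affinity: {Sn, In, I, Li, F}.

F > I > Sn > Li > In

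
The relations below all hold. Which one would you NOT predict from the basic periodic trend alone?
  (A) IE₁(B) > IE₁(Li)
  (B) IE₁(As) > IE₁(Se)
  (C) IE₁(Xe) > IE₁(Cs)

The general trend: first ionization energy increases across a period and decreases down a group.
(A) B (period 2, group 13) vs Li (period 2, group 1): the stated order agrees with the simple trend.
(B) As (period 4, group 15) vs Se (period 4, group 16): the stated order contradicts the simple trend.
(C) Xe (period 5, group 18) vs Cs (period 6, group 1): the stated order agrees with the simple trend.
The exception is (B): Se (4p⁴) ionizes more easily than half-filled As (4p³).

(B)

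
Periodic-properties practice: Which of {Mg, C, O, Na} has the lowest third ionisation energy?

The third ionization energy removes an electron from the +2 ion. For each element: Mg²⁺ is the bare [Ne] core; C²⁺ still has 2 valence electrons; O²⁺ still has 4 valence electrons; Na²⁺ is already 1 electron into the core.
Breaking into a closed-shell core is much more expensive than removing a leftover valence electron — Na and Mg have the largest IE_3 here.
Valence configurations: C²⁺ [He]2s², O²⁺ [He]2s²2p².
Approximate IE_3 values (kJ/mol): Mg 7733, C 4620, O 5300, Na 6910.
So the third ionization energies run C < O < Na < Mg.

C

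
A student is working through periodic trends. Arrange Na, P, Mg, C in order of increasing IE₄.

Consider each +3 ion: Na³⁺ is already 2 electrons into the core; P³⁺ still has 2 valence electrons; Mg³⁺ is already 1 electron into the core; C³⁺ still has 1 valence electron.
Pulling an electron out of a noble-gas core costs far more than removing a remaining valence electron, so Na and Mg sit at the high end of IE_4.
Valence configurations: P³⁺ [Ne]3s², C³⁺ [He]2s¹.
The numbers (kJ/mol): Na 9543, P 4964, Mg 10543, C 6223.
Putting it together, IE_4: P < C < Na < Mg.

P < C < Na < Mg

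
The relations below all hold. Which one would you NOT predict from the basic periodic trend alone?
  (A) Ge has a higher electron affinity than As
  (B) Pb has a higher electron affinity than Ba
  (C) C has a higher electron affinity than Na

(A)

The general trend: electron affinity increases across a period and decreases down a group.
(A) Ge (period 4, group 14) vs As (period 4, group 15): the stated order contradicts the simple trend.
(B) Pb (period 6, group 14) vs Ba (period 6, group 2): the stated order agrees with the simple trend.
(C) C (period 2, group 14) vs Na (period 3, group 1): the stated order agrees with the simple trend.
The exception is (A): adding an electron to As's half-filled 4p³ is unfavourable, so Ge (4p²) has the more exothermic EA.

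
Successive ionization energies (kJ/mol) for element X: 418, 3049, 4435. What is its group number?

Look for the largest jump between consecutive ionization energies: IE2/IE1 ≈ 7.3, far larger than any earlier ratio.
That jump marks the point where a core electron is being removed. So the atom has 1 valence electron.
A main-group element with 1 valence electron is in group 1.

Group 1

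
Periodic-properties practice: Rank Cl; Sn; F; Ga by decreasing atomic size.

Sn, Ga, Cl, F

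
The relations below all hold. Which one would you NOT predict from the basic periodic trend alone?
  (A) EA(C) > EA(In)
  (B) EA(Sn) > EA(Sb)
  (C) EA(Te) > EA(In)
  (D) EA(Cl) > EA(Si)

(B)

The general trend: electron affinity increases across a period and decreases down a group.
(A) C (period 2, group 14) vs In (period 5, group 13): the stated order agrees with the simple trend.
(B) Sn (period 5, group 14) vs Sb (period 5, group 15): the stated order contradicts the simple trend.
(C) Te (period 5, group 16) vs In (period 5, group 13): the stated order agrees with the simple trend.
(D) Cl (period 3, group 17) vs Si (period 3, group 14): the stated order agrees with the simple trend.
The exception is (B): adding an electron to Sb's half-filled 5p³ is unfavourable, so Sn has the more exothermic EA.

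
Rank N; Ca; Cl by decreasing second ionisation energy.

N, Cl, Ca

After 1 electron has been removed, what remains? N⁺ still has 4 valence electrons; Ca⁺ still has 1 valence electron; Cl⁺ still has 6 valence electrons.
All are still removing valence electrons, so compare the +1 ions as you would atoms: IE_2 generally rises across a period (higher Z_eff) and falls down a group (larger shell), subject to the usual subshell exceptions.
Valence configurations: N⁺ [He]2s²2p², Ca⁺ [Ar]4s¹, Cl⁺ [Ne]3s²3p⁴.
The numbers (kJ/mol): N 2856, Ca 1145, Cl 2298.
Putting it together, IE_2: Ca < Cl < N.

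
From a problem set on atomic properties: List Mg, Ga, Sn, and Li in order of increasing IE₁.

Li is in period 2, group 1; Mg is in period 3, group 2; Ga is in period 4, group 13; Sn is in period 5, group 14.
Across a period the outer electron is held more tightly (higher IE₁); down a group it sits in a higher shell, more shielded, and comes off more easily.
These sit on a diagonal, where the across-period and down-group effects partly cancel.
Ga > Li: period and group pull opposite ways; the across-period shift dominates (579 vs 520 kJ/mol).
Sn > Ga: period and group pull opposite ways; the across-period shift dominates (709 vs 579 kJ/mol).
Mg > Sn: period and group pull opposite ways; the down-group shift dominates (738 vs 709 kJ/mol).
For reference (kJ/mol): Li 520, Mg 738, Ga 579, Sn 709.
So from lowest to highest: Li < Ga < Sn < Mg.

Li < Ga < Sn < Mg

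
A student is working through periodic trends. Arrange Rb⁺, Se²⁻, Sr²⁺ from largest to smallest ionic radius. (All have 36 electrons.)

Se²⁻ > Rb⁺ > Sr²⁺

All of these have 36 electrons, so size is governed by nuclear charge alone: the more protons, the stronger the pull on the same electron cloud, and the smaller the ion.
Nuclear charges: Sr²⁺ (Z=38), Rb⁺ (Z=37), Se²⁻ (Z=34).
Largest to smallest: Se²⁻ > Rb⁺ > Sr²⁺.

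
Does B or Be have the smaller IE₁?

Be is in period 2, group 2; B is in period 2, group 13.
First ionization energy rises across a period (greater Z_eff holds electrons more tightly) and falls down a group (valence electrons are farther from the nucleus).
All lie in period 2; the across-period trend (first ionization energy increases left to right) applies, with the exception below.
Note the exception: Be has a higher first ionization energy than B, contrary to the simple trend — removing B's lone 2p electron is easier than breaking Be's filled 2s².
For reference (kJ/mol): Be 900, B 801.
So B has the smaller IE₁ (B < Be).

B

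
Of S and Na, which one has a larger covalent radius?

Across a period the added protons contract the valence shell; down a group each new principal shell makes the atom larger.
All lie in period 3, so atomic radius increases right to left.
So Na has the larger covalent radius (Na > S).

Na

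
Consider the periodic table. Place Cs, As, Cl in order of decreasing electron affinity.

Cl is in period 3, group 17; As is in period 4, group 15; Cs is in period 6, group 1.
Electron affinity generally becomes more exothermic across a period toward the halogens and less exothermic down a group.
Here both period and group differ, so the two effects have to be weighed against each other.
As > Cs: both effects reinforce here, so As is clearly the higher of the two.
Cl > As: relative to As, both the across-period and down-group shifts push Cl's electron affinity up.
Tabulated electron affinity (kJ/mol): Cl 349, As 78, Cs 46.
So from highest to lowest: Cl > As > Cs.

Cl, As, Cs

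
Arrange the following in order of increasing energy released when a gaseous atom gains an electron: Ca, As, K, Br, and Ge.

Ca, K, As, Ge, Br

K is in period 4, group 1; Ca is in period 4, group 2; Ge is in period 4, group 14; As is in period 4, group 15; Br is in period 4, group 17.
EA tends to increase across a period and decrease down a group, though the pattern is less regular than for IE or radius.
All lie in period 4; the across-period trend (electron affinity increases left to right) applies, with the exception below.
Note the exception: K has a higher electron affinity than Ca, contrary to the simple trend — adding an electron to Ca (ns²) has to open a new, higher-energy np subshell, which is unfavourable.
Note the exception: Ge has a higher electron affinity than As, contrary to the simple trend — adding an electron to As's half-filled 4p³ is unfavourable, so Ge (4p²) has the more exothermic EA.
For reference (kJ/mol): K 48, Ca 2, Ge 119, As 78, Br 325.
So from lowest to highest: Ca < K < As < Ge < Br.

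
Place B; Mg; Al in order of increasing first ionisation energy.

Al < Mg < B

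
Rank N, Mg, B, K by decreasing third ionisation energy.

Mg > N > K > B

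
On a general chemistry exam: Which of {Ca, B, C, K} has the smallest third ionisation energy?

B

After 2 electrons have been removed, what remains? Ca²⁺ is the bare [Ar] core; B²⁺ still has 1 valence electron; C²⁺ still has 2 valence electrons; K²⁺ is already 1 electron into the core.
Usually core removal costs more than valence removal, but here the competition is close: a tightly held n=2 valence electron can cost more to remove than an n=3 core electron, so the actual values have to decide it.
Valence configurations: B²⁺ [He]2s¹, C²⁺ [He]2s².
The numbers (kJ/mol): Ca 4912, B 3660, C 4620, K 4420.
Hence IE_3: B < K < C < Ca.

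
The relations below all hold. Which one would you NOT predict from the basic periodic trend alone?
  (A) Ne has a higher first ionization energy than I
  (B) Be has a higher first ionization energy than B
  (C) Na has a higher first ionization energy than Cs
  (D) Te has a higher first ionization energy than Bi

(B)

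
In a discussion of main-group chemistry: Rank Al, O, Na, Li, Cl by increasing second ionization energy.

Al < Cl < O < Na < Li

Consider each +1 ion: Al⁺ still has 2 valence electrons; O⁺ still has 5 valence electrons; Na⁺ is the bare [Ne] core; Li⁺ is the bare [He] core; Cl⁺ still has 6 valence electrons.
Breaking into a closed-shell core is much more expensive than removing a leftover valence electron — Na and Li have the largest IE_2 here.
Valence configurations: Al⁺ [Ne]3s², O⁺ [He]2s²2p³, Cl⁺ [Ne]3s²3p⁴.
The numbers (kJ/mol): Al 1817, O 3388, Na 4562, Li 7298, Cl 2298.
Putting it together, IE_2: Al < Cl < O < Na < Li.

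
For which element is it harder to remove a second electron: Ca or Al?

After 1 electron has been removed, what remains? Ca⁺ still has 1 valence electron; Al⁺ still has 2 valence electrons.
All are still removing valence electrons, so compare the +1 ions as you would atoms: IE_2 generally rises across a period (higher Z_eff) and falls down a group (larger shell), subject to the usual subshell exceptions.
Valence configurations: Ca⁺ [Ar]4s¹, Al⁺ [Ne]3s².
The numbers (kJ/mol): Ca 1145, Al 1817.
So the second ionization energies run Ca < Al.

Al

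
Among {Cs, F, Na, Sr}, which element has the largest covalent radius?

Cs

F is in period 2, group 17; Na is in period 3, group 1; Sr is in period 5, group 2; Cs is in period 6, group 1.
Radius decreases left→right (rising Z_eff, same n) and increases top→bottom (higher n).
These span different periods and groups, so the two trends combine.
Na > F: both effects reinforce here, so Na is clearly the larger of the two.
Sr > Na: period and group pull opposite ways; the down-group shift dominates (185 vs 155 pm).
Cs > Sr: relative to Sr, both the across-period and down-group shifts push Cs's atomic radius up.
For reference (pm): F 64, Na 155, Sr 185, Cs 232.
The largest covalent radius among these belongs to Cs.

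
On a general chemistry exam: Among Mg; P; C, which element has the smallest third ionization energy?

P

Consider each +2 ion: Mg²⁺ is the bare [Ne] core; P²⁺ still has 3 valence electrons; C²⁺ still has 2 valence electrons.
Core electrons are held far more tightly than valence electrons, so Mg tops the IE_3 order.
Valence configurations: P²⁺ [Ne]3s²3p¹, C²⁺ [He]2s².
Approximate IE_3 values (kJ/mol): Mg 7733, P 2914, C 4620.
Overall IE_3 order: P < C < Mg.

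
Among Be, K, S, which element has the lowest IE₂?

Be

After 1 electron has been removed, what remains? Be⁺ still has 1 valence electron; K⁺ is the bare [Ar] core; S⁺ still has 5 valence electrons.
Pulling an electron out of a noble-gas core costs far more than removing a remaining valence electron, so K sits at the high end of IE_2.
Valence configurations: Be⁺ [He]2s¹, S⁺ [Ne]3s²3p³.
Approximate IE_2 values (kJ/mol): Be 1757, K 3052, S 2252.
Overall IE_2 order: Be < S < K.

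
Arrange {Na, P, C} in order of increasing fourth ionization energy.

P, C, Na

After 3 electrons have been removed, what remains? Na³⁺ is already 2 electrons into the core; P³⁺ still has 2 valence electrons; C³⁺ still has 1 valence electron.
Breaking into a closed-shell core is much more expensive than removing a leftover valence electron — Na has the largest IE_4 here.
Valence configurations: P³⁺ [Ne]3s², C³⁺ [He]2s¹.
Tabulated IE_4 (kJ/mol): Na 9543, P 4964, C 6223.
Hence IE_4: P < C < Na.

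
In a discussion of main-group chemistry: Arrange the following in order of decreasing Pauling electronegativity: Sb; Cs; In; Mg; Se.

Se > Sb > In > Mg > Cs

Mg is in period 3, group 2; Se is in period 4, group 16; In is in period 5, group 13; Sb is in period 5, group 15; Cs is in period 6, group 1.
EN rises left→right (higher Z_eff, smaller atoms) and falls top→bottom (larger, more shielded atoms).
Here both period and group differ, so the two effects have to be weighed against each other.
Mg > Cs: relative to Cs, both the across-period and down-group shifts push Mg's electronegativity up.
In > Mg: the two effects oppose for this pair; the across-period effect wins (1.78 vs 1.31).
Sb > In: both are in period 5; the period trend gives Sb the larger value.
Se > Sb: both effects reinforce here, so Se is clearly the higher of the two.
Approximate values (Pauling): Mg 1.31, Se 2.55, In 1.78, Sb 2.05, Cs 0.79.
So from highest to lowest: Se > Sb > In > Mg > Cs.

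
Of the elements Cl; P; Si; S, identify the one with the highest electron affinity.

Si is in period 3, group 14; P is in period 3, group 15; S is in period 3, group 16; Cl is in period 3, group 17.
Electron affinity generally becomes more exothermic across a period toward the halogens and less exothermic down a group.
All lie in period 3; the across-period trend (electron affinity increases left to right) applies, with the exception below.
Note the exception: Si has a higher electron affinity than P, contrary to the simple trend — adding an electron to P's half-filled 3p³ is unfavourable, so Si (3p²) has the more exothermic EA.
Approximate values (kJ/mol): Si 134, P 72, S 200, Cl 349.
The highest electron affinity among these belongs to Cl.

Cl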